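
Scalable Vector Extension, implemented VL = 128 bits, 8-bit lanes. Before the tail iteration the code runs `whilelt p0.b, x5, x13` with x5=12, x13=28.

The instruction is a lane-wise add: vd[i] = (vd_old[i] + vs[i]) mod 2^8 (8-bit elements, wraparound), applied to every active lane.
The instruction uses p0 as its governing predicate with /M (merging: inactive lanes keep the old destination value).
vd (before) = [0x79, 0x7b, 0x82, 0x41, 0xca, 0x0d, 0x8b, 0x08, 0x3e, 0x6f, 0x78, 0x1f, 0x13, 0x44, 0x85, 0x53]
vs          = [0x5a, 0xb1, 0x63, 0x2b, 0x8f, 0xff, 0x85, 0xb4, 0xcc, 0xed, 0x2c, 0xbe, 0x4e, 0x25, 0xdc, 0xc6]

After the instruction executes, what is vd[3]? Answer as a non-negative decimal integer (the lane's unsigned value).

lane count: 128 div 8 = 16
whilelt: lane j active iff 12+j < 28 → j < 16 → 16 active
  i=0: add(0x79,0x5a) → 211
  i=1: add(0x7b,0xb1) → 44
  i=2: add(0x82,0x63) → 229
  i=3: add(0x41,0x2b) → 108
  i=4: add(0xca,0x8f) → 89
  i=5: add(0x0d,0xff) → 12
  i=6: add(0x8b,0x85) → 16
  i=7: add(0x08,0xb4) → 188
  i=8: add(0x3e,0xcc) → 10
  i=9: add(0x6f,0xed) → 92
  i=10: add(0x78,0x2c) → 164
  i=11: add(0x1f,0xbe) → 221
  i=12: add(0x13,0x4e) → 97
  i=13: add(0x44,0x25) → 105
  i=14: add(0x85,0xdc) → 97
  i=15: add(0x53,0xc6) → 25

vd[3] = 108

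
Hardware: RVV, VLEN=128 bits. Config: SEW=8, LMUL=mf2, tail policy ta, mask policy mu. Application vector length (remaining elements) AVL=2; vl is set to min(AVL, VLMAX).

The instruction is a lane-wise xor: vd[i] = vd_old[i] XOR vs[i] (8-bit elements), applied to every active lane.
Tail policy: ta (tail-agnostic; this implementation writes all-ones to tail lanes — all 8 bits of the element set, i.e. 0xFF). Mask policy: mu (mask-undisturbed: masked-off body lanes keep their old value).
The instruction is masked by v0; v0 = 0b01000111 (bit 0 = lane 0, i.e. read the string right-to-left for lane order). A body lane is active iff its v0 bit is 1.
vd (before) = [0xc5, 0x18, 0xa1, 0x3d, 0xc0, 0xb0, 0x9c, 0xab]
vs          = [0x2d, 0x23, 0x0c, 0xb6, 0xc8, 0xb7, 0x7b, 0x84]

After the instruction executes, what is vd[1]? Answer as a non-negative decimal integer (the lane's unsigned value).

vd[1] = 59

lanes per group: 128·1/2/8 = 8
vl ← min(2, 8) = 2
  i=0: xor(0xc5,0x2d) → 232
  i=1: xor(0x18,0x23) → 59
  i=2: tail/ones → 255
  i=3: tail/ones → 255
  i=4: tail/ones → 255
  i=5: tail/ones → 255
  i=6: tail/ones → 255
  i=7: tail/ones → 255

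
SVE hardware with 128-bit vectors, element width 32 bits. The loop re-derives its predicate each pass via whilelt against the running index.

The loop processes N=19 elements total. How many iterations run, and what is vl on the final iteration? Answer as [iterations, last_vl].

[iterations, last_vl] = [5, 3]

lane count: 128 div 32 = 4
19 elements at 4/iter → 5 passes, remainder 3 on the last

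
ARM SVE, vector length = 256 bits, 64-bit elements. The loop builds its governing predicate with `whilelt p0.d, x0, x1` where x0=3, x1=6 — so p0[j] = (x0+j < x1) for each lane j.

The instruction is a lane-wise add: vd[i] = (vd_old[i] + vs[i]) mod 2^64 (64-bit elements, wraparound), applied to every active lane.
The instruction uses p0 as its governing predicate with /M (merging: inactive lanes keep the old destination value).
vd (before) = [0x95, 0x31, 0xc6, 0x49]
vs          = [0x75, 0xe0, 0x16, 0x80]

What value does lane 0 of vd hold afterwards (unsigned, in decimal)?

lane count: 256 div 64 = 4
whilelt: lane j active iff 3+j < 6 → j < 3 → 3 active
vd[0] add(0x95,0x75) -> 0x10a
vd[1] add(0x31,0xe0) -> 0x111
vd[2] add(0xc6,0x16) -> 0xdc
vd[3] tail/keep -> 0x49

vd[0] = 266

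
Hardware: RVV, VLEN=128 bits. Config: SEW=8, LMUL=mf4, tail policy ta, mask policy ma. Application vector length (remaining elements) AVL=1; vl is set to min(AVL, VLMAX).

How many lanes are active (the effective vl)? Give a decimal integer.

lanes per group: 128·1/4/8 = 4
vl ← min(1, 4) = 1

vl = 1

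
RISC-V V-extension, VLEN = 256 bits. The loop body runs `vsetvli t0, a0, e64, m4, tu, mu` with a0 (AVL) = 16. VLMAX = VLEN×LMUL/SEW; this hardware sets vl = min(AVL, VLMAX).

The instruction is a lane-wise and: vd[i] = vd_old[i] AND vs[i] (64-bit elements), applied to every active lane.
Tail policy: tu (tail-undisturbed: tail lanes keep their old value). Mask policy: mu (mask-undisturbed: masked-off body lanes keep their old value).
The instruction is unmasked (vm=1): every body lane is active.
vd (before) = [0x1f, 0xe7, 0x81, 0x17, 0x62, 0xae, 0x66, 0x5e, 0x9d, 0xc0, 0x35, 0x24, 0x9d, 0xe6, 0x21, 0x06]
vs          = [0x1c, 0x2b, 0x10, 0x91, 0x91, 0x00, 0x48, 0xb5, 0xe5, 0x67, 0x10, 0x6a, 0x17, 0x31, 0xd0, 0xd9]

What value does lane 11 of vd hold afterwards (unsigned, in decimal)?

VLMAX = VLEN×LMUL/SEW = 256×4/64 = 16
vl = min(AVL, VLMAX) = min(16, 16) = 16
[0] and(0x1f,0x1c) = 0x1c
[1] and(0xe7,0x2b) = 0x23
[2] and(0x81,0x10) = 0x00
[3] and(0x17,0x91) = 0x11
[4] and(0x62,0x91) = 0x00
[5] and(0xae,0x00) = 0x00
[6] and(0x66,0x48) = 0x40
[7] and(0x5e,0xb5) = 0x14
[8] and(0x9d,0xe5) = 0x85
[9] and(0xc0,0x67) = 0x40
[10] and(0x35,0x10) = 0x10
[11] and(0x24,0x6a) = 0x20
[12] and(0x9d,0x17) = 0x15
[13] and(0xe6,0x31) = 0x20
[14] and(0x21,0xd0) = 0x00
[15] and(0x06,0xd9) = 0x00

vd[11] = 32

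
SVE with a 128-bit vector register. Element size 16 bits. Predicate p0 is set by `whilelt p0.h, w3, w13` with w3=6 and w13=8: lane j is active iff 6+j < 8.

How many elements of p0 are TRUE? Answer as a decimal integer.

vl = 2

128-bit reg / 16-bit elem → 8 lanes
whilelt: lane j active iff 6+j < 8 → j < 2 → 2 active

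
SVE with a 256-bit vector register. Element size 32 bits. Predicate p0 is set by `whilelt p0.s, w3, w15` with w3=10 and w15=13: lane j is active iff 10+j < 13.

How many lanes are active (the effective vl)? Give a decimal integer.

vl = 3

256-bit reg / 32-bit elem → 8 lanes
whilelt: lane j active iff 10+j < 13 → j < 3 → 3 active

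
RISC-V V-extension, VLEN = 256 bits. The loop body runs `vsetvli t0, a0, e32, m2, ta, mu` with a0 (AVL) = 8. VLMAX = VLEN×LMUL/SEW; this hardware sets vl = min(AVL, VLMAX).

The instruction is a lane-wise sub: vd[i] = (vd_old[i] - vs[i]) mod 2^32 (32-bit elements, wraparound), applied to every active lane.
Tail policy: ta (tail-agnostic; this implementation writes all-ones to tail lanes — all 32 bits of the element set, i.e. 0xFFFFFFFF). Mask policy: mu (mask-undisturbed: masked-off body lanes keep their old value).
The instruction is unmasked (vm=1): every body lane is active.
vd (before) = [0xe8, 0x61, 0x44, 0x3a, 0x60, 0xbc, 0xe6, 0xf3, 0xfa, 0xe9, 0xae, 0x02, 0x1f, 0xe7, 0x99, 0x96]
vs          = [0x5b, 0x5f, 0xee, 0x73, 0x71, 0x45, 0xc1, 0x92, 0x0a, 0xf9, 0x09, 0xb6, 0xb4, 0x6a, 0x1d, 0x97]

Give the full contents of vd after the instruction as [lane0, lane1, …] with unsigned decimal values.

vd = [141, 2, 4294967126, 4294967239, 4294967279, 119, 37, 97, 4294967295, 4294967295, 4294967295, 4294967295, 4294967295, 4294967295, 4294967295, 4294967295]

lanes per group: 256·2/32 = 16
vl ← min(8, 16) = 8
vd[0] sub(0xe8,0x5b) -> 0x8d
vd[1] sub(0x61,0x5f) -> 0x02
vd[2] sub(0x44,0xee) -> 0xffffff56
vd[3] sub(0x3a,0x73) -> 0xffffffc7
vd[4] sub(0x60,0x71) -> 0xffffffef
vd[5] sub(0xbc,0x45) -> 0x77
vd[6] sub(0xe6,0xc1) -> 0x25
vd[7] sub(0xf3,0x92) -> 0x61
vd[8] tail/ones -> 0xffffffff
vd[9] tail/ones -> 0xffffffff
vd[10] tail/ones -> 0xffffffff
vd[11] tail/ones -> 0xffffffff
vd[12] tail/ones -> 0xffffffff
vd[13] tail/ones -> 0xffffffff
vd[14] tail/ones -> 0xffffffff
vd[15] tail/ones -> 0xffffffff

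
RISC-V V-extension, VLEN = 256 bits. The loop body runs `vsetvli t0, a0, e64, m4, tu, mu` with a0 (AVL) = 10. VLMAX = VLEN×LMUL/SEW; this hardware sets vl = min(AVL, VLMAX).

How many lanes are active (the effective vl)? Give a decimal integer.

vl = 10

lanes per group: 256·4/64 = 16
vl ← min(10, 16) = 10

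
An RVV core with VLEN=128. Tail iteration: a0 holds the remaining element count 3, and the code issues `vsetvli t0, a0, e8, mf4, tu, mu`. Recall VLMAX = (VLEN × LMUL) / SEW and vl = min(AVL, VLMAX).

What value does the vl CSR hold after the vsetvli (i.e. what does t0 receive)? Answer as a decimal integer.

VLMAX = (128 × 1/4) / 8 = 4 lanes
AVL=3 ≤ VLMAX=4, so vl = 3

vl = 3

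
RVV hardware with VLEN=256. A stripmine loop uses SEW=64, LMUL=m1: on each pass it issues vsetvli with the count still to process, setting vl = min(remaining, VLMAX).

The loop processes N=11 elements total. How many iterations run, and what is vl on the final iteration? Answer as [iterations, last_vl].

[iterations, last_vl] = [3, 3]

VLMAX = VLEN×LMUL/SEW = 256×1/64 = 4
N=11: ⌈11/4⌉ = 3 iters; last vl = 11 − 2×4 = 3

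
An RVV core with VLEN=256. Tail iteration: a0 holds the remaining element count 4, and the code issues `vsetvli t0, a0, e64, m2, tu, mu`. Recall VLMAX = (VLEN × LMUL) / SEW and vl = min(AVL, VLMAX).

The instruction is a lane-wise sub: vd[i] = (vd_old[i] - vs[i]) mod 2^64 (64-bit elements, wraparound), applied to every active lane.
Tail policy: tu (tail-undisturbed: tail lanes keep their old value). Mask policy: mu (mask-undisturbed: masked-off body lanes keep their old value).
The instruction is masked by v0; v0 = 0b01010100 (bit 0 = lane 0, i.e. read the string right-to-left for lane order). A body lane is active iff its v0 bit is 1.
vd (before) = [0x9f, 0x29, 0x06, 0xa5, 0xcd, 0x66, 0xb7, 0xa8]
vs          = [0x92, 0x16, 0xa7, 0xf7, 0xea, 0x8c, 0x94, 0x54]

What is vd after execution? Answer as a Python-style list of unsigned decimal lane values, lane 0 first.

vd = [159, 41, 18446744073709551455, 165, 205, 102, 183, 168]

lanes per group: 256·2/64 = 8
vl = min(AVL, VLMAX) = min(4, 8) = 4
[0] mask-off/keep = 0x9f
[1] mask-off/keep = 0x29
[2] sub(0x06,0xa7) = 0xffffffffffffff5f
[3] mask-off/keep = 0xa5
[4] tail/keep = 0xcd
[5] tail/keep = 0x66
[6] tail/keep = 0xb7
[7] tail/keep = 0xa8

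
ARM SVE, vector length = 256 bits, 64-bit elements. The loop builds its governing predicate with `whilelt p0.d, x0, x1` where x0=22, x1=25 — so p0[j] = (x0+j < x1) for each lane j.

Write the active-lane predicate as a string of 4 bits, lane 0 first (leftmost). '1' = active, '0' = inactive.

lane count: 256 div 64 = 4
p0[j] = (22+j < 25); true for j=0..2 → 3 lanes set
bits (lane 0 leftmost): 1110

predicate = 1110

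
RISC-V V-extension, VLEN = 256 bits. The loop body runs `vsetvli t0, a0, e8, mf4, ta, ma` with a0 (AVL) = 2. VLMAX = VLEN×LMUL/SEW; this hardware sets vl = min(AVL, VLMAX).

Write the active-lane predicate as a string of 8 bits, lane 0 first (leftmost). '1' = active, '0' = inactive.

predicate = 11000000

VLMAX = VLEN×LMUL/SEW = 256×1/4/8 = 8
AVL=2 ≤ VLMAX=8, so vl = 2
bits (lane 0 leftmost): 11000000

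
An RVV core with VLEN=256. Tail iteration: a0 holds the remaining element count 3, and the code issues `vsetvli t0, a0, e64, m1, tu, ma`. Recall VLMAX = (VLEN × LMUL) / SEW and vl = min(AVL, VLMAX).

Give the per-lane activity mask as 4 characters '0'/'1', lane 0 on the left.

VLMAX = VLEN×LMUL/SEW = 256×1/64 = 4
AVL=3 ≤ VLMAX=4, so vl = 3
bits (lane 0 leftmost): 1110

predicate = 1110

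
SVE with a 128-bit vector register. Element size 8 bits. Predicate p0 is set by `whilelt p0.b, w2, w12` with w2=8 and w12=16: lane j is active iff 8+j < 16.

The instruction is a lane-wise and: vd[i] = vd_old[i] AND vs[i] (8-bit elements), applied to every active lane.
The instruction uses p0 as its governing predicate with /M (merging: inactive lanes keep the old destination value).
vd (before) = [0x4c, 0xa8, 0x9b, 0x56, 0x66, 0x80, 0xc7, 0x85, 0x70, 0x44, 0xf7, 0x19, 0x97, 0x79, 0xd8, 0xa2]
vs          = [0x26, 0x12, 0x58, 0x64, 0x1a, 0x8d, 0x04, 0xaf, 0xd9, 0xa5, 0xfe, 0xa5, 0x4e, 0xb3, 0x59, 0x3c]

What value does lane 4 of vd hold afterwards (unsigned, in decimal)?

lane count: 128 div 8 = 16
whilelt: lane j active iff 8+j < 16 → j < 8 → 8 active
vd[0] and(0x4c,0x26) -> 0x04
vd[1] and(0xa8,0x12) -> 0x00
vd[2] and(0x9b,0x58) -> 0x18
vd[3] and(0x56,0x64) -> 0x44
vd[4] and(0x66,0x1a) -> 0x02
vd[5] and(0x80,0x8d) -> 0x80
vd[6] and(0xc7,0x04) -> 0x04
vd[7] and(0x85,0xaf) -> 0x85
vd[8] tail/keep -> 0x70
vd[9] tail/keep -> 0x44
vd[10] tail/keep -> 0xf7
vd[11] tail/keep -> 0x19
vd[12] tail/keep -> 0x97
vd[13] tail/keep -> 0x79
vd[14] tail/keep -> 0xd8
vd[15] tail/keep -> 0xa2

vd[4] = 2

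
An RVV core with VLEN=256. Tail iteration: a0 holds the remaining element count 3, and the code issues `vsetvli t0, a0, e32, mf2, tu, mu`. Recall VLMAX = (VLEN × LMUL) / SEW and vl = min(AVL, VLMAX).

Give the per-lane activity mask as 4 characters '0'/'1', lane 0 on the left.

predicate = 1110

lanes per group: 256·1/2/32 = 4
AVL=3 ≤ VLMAX=4, so vl = 3
bits (lane 0 leftmost): 1110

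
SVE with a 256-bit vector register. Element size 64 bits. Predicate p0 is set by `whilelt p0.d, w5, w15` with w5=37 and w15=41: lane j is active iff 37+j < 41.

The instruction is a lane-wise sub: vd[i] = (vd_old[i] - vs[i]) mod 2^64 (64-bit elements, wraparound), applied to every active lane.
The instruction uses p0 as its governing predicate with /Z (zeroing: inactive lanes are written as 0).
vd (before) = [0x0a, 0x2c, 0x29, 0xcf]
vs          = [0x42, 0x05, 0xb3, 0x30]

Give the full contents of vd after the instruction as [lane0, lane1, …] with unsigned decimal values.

register lanes = 256/64 = 4
p0[j] = (37+j < 41); true for j=0..3 → 4 lanes set
lane  0: sub(0x0a,0x42) ⇒ 0xffffffffffffffc8
lane  1: sub(0x2c,0x05) ⇒ 0x27
lane  2: sub(0x29,0xb3) ⇒ 0xffffffffffffff76
lane  3: sub(0xcf,0x30) ⇒ 0x9f

vd = [18446744073709551560, 39, 18446744073709551478, 159]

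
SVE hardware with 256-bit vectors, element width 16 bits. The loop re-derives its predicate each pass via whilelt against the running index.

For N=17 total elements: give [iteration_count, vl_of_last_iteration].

register lanes = 256/16 = 16
iterations = ceil(17/16) = 2; final-pass vl = 1

[iterations, last_vl] = [2, 1]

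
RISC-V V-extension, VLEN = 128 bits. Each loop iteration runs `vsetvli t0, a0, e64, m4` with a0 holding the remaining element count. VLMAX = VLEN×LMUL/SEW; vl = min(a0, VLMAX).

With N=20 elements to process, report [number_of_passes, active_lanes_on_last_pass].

[iterations, last_vl] = [3, 4]

VLMAX = (128 × 4) / 64 = 8 lanes
20 elements at 8/iter → 3 passes, remainder 4 on the last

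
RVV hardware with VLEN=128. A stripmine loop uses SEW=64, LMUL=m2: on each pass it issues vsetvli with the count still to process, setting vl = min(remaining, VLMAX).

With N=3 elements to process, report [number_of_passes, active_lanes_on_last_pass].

lanes per group: 128·2/64 = 4
3 elements at 4/iter → 1 passes, remainder 3 on the last

[iterations, last_vl] = [1, 3]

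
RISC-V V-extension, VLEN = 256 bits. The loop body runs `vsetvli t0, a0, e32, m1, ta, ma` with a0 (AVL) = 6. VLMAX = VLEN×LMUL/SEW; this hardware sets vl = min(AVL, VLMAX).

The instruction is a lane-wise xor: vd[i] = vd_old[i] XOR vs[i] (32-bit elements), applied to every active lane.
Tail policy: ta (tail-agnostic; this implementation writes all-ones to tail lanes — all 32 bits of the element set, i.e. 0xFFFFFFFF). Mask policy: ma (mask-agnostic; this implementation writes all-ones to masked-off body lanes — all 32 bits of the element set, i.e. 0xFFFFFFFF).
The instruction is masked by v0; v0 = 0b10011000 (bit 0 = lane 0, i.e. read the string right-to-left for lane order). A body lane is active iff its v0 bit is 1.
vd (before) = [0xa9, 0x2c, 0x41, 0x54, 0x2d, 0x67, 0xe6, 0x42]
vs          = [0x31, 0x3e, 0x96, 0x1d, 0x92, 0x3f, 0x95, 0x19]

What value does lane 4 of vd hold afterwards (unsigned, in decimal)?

vd[4] = 191

lanes per group: 256·1/32 = 8
AVL=6 ≤ VLMAX=8, so vl = 6
  i=0: mask-off/ones → 4294967295
  i=1: mask-off/ones → 4294967295
  i=2: mask-off/ones → 4294967295
  i=3: xor(0x54,0x1d) → 73
  i=4: xor(0x2d,0x92) → 191
  i=5: mask-off/ones → 4294967295
  i=6: tail/ones → 4294967295
  i=7: tail/ones → 4294967295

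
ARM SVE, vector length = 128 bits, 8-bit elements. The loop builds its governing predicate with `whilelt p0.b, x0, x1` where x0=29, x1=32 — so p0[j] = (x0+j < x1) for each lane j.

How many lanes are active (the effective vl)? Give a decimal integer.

vl = 3

lane count: 128 div 8 = 16
p0[j] = (29+j < 32); true for j=0..2 → 3 lanes set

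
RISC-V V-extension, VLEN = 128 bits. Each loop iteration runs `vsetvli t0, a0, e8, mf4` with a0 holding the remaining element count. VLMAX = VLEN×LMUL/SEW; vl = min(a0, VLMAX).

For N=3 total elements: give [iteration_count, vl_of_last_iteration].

VLMAX = VLEN×LMUL/SEW = 128×1/4/8 = 4
iterations = ceil(3/4) = 1; final-pass vl = 3

[iterations, last_vl] = [1, 3]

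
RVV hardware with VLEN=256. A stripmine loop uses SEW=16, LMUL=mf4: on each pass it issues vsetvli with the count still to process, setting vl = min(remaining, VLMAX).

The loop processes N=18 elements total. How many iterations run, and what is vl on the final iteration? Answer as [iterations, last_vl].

[iterations, last_vl] = [5, 2]

VLMAX = (256 × 1/4) / 16 = 4 lanes
N=18: ⌈18/4⌉ = 5 iters; last vl = 18 − 4×4 = 2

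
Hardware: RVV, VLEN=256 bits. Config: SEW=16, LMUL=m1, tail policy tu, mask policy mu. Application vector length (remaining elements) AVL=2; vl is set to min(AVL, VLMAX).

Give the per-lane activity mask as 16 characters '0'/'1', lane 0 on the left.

predicate = 1100000000000000

VLMAX = (256 × 1) / 16 = 16 lanes
AVL=2 ≤ VLMAX=16, so vl = 2
bits (lane 0 leftmost): 1100000000000000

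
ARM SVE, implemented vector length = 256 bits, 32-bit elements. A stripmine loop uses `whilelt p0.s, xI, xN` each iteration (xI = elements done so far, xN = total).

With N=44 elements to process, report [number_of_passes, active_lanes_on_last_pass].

[iterations, last_vl] = [6, 4]

lane count: 256 div 32 = 8
N=44: ⌈44/8⌉ = 6 iters; last vl = 44 − 5×8 = 4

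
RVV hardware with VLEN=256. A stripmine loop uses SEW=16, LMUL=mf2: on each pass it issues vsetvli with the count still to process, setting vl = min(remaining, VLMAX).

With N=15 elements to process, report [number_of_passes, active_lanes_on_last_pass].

[iterations, last_vl] = [2, 7]

lanes per group: 256·1/2/16 = 8
iterations = ceil(15/8) = 2; final-pass vl = 7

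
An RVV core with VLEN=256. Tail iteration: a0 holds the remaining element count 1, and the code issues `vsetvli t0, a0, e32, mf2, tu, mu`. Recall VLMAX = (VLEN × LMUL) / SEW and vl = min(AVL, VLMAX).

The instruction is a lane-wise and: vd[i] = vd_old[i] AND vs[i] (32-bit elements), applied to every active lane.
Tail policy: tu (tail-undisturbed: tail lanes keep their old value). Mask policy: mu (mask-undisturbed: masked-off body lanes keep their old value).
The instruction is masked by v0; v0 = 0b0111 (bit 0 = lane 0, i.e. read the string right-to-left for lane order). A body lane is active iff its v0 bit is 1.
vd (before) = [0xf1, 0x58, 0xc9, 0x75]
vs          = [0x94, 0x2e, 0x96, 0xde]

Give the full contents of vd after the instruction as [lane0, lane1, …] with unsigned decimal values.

VLMAX = VLEN×LMUL/SEW = 256×1/2/32 = 4
AVL=1 ≤ VLMAX=4, so vl = 1
[0] and(0xf1,0x94) = 0x90
[1] tail/keep = 0x58
[2] tail/keep = 0xc9
[3] tail/keep = 0x75

vd = [144, 88, 201, 117]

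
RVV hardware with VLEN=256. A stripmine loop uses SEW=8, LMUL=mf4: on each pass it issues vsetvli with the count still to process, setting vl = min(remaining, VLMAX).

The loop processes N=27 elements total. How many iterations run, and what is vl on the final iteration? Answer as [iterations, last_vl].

lanes per group: 256·1/4/8 = 8
N=27: ⌈27/8⌉ = 4 iters; last vl = 27 − 3×8 = 3

[iterations, last_vl] = [4, 3]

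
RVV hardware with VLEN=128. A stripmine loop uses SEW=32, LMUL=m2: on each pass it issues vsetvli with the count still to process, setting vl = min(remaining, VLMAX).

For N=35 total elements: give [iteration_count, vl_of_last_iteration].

[iterations, last_vl] = [5, 3]

VLMAX = VLEN×LMUL/SEW = 128×2/32 = 8
35 elements at 8/iter → 5 passes, remainder 3 on the last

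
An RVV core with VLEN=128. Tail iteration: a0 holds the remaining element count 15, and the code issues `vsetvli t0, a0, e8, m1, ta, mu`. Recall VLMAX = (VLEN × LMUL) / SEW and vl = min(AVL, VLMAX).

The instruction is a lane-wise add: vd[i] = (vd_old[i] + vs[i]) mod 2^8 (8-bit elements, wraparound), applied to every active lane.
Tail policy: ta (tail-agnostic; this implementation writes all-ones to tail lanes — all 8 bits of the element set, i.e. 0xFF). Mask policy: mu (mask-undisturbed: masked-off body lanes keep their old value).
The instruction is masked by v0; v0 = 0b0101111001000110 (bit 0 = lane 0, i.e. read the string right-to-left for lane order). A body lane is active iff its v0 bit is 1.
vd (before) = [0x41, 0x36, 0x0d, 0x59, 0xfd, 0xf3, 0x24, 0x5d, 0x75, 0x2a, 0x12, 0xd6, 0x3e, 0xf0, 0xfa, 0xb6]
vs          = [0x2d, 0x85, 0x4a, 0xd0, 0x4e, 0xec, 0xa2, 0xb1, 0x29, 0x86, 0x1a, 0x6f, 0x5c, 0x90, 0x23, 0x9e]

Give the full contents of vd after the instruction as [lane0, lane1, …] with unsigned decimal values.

vd = [65, 187, 87, 89, 253, 243, 198, 93, 117, 176, 44, 69, 154, 240, 29, 255]

VLMAX = VLEN×LMUL/SEW = 128×1/8 = 16
AVL=15 ≤ VLMAX=16, so vl = 15
[0] mask-off/keep = 0x41
[1] add(0x36,0x85) = 0xbb
[2] add(0x0d,0x4a) = 0x57
[3] mask-off/keep = 0x59
[4] mask-off/keep = 0xfd
[5] mask-off/keep = 0xf3
[6] add(0x24,0xa2) = 0xc6
[7] mask-off/keep = 0x5d
[8] mask-off/keep = 0x75
[9] add(0x2a,0x86) = 0xb0
[10] add(0x12,0x1a) = 0x2c
[11] add(0xd6,0x6f) = 0x45
[12] add(0x3e,0x5c) = 0x9a
[13] mask-off/keep = 0xf0
[14] add(0xfa,0x23) = 0x1d
[15] tail/ones = 0xff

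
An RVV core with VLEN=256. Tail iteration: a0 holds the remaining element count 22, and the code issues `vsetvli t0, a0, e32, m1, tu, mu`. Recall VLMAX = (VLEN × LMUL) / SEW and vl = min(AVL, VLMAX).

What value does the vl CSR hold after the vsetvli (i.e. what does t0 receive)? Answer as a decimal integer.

vl = 8

lanes per group: 256·1/32 = 8
vl ← min(22, 8) = 8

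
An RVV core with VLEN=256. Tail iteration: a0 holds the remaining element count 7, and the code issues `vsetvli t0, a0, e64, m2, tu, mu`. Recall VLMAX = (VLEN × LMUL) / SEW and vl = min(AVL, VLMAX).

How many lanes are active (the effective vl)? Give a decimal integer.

vl = 7

VLMAX = VLEN×LMUL/SEW = 256×2/64 = 8
vl = min(AVL, VLMAX) = min(7, 8) = 7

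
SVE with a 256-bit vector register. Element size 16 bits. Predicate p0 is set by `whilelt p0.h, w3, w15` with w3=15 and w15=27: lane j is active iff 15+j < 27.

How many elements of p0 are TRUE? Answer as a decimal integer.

register lanes = 256/16 = 16
p0[j] = (15+j < 27); true for j=0..11 → 12 lanes set

vl = 12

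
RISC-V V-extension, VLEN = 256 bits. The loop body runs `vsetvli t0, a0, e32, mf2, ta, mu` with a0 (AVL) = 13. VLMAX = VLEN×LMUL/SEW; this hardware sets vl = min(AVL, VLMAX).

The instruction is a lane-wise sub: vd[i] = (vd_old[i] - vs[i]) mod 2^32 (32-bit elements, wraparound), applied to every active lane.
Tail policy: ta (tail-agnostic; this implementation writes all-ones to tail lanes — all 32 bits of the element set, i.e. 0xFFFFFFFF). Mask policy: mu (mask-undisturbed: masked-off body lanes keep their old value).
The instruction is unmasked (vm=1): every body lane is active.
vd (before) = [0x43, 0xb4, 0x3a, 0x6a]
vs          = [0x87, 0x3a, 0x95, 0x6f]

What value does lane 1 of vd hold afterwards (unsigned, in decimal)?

vd[1] = 122

VLMAX = VLEN×LMUL/SEW = 256×1/2/32 = 4
AVL=13 > VLMAX=4, so vl = 4
[0] sub(0x43,0x87) = 0xffffffbc
[1] sub(0xb4,0x3a) = 0x7a
[2] sub(0x3a,0x95) = 0xffffffa5
[3] sub(0x6a,0x6f) = 0xfffffffb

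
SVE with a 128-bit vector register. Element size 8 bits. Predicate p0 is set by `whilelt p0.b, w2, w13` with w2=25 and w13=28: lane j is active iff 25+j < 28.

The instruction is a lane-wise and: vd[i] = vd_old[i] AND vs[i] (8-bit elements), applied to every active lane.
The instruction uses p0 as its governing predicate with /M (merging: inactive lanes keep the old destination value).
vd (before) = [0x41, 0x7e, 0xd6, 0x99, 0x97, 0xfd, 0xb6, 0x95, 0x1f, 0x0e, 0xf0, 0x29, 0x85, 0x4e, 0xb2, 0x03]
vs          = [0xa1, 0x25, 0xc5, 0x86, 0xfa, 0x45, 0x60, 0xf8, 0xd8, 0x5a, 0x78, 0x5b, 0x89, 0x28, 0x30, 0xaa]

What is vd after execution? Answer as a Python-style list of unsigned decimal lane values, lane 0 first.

lane count: 128 div 8 = 16
p0[j] = (25+j < 28); true for j=0..2 → 3 lanes set
vd[0] and(0x41,0xa1) -> 0x01
vd[1] and(0x7e,0x25) -> 0x24
vd[2] and(0xd6,0xc5) -> 0xc4
vd[3] tail/keep -> 0x99
vd[4] tail/keep -> 0x97
vd[5] tail/keep -> 0xfd
vd[6] tail/keep -> 0xb6
vd[7] tail/keep -> 0x95
vd[8] tail/keep -> 0x1f
vd[9] tail/keep -> 0x0e
vd[10] tail/keep -> 0xf0
vd[11] tail/keep -> 0x29
vd[12] tail/keep -> 0x85
vd[13] tail/keep -> 0x4e
vd[14] tail/keep -> 0xb2
vd[15] tail/keep -> 0x03

vd = [1, 36, 196, 153, 151, 253, 182, 149, 31, 14, 240, 41, 133, 78, 178, 3]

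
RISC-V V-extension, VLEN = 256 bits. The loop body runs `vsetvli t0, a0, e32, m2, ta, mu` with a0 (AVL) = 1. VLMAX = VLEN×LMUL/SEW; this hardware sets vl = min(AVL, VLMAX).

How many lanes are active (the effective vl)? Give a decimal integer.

VLMAX = (256 × 2) / 32 = 16 lanes
AVL=1 ≤ VLMAX=16, so vl = 1

vl = 1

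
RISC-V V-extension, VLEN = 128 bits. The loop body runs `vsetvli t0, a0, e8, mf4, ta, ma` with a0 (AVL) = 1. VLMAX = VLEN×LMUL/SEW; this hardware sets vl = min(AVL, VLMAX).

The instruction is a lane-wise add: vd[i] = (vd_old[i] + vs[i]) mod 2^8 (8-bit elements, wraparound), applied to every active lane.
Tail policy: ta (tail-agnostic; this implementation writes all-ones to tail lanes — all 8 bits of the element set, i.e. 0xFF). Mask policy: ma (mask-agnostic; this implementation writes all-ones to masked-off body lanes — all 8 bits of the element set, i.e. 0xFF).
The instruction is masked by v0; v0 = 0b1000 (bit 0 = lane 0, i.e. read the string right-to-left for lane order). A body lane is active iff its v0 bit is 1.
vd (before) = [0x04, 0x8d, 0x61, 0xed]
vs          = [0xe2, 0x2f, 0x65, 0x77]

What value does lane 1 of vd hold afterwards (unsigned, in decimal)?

VLMAX = (128 × 1/4) / 8 = 4 lanes
vl = min(AVL, VLMAX) = min(1, 4) = 1
  i=0: mask-off/ones → 255
  i=1: tail/ones → 255
  i=2: tail/ones → 255
  i=3: tail/ones → 255

vd[1] = 255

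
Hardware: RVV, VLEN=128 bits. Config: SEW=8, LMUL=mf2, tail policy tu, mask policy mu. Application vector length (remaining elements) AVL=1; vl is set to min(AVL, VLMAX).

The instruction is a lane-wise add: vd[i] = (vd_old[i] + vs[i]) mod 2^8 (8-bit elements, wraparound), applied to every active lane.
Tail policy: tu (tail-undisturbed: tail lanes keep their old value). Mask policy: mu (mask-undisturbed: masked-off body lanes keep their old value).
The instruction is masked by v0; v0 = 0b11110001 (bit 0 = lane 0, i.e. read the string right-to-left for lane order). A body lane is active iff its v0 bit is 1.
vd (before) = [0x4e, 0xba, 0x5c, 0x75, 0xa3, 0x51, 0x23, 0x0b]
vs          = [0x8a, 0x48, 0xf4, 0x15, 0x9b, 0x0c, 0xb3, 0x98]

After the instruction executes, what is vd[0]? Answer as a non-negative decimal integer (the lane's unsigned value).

vd[0] = 216

VLMAX = (128 × 1/2) / 8 = 8 lanes
vl ← min(1, 8) = 1
lane  0: add(0x4e,0x8a) ⇒ 0xd8
lane  1: tail/keep ⇒ 0xba
lane  2: tail/keep ⇒ 0x5c
lane  3: tail/keep ⇒ 0x75
lane  4: tail/keep ⇒ 0xa3
lane  5: tail/keep ⇒ 0x51
lane  6: tail/keep ⇒ 0x23
lane  7: tail/keep ⇒ 0x0b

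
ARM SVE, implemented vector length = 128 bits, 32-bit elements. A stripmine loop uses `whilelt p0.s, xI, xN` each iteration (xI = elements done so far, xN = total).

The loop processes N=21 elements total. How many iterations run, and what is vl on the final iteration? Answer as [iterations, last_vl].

[iterations, last_vl] = [6, 1]

register lanes = 128/32 = 4
21 elements at 4/iter → 6 passes, remainder 1 on the last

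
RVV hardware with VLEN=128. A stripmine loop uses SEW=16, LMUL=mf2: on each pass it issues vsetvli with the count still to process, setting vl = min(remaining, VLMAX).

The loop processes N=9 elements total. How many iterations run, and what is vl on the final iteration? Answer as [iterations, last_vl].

lanes per group: 128·1/2/16 = 4
9 elements at 4/iter → 3 passes, remainder 1 on the last

[iterations, last_vl] = [3, 1]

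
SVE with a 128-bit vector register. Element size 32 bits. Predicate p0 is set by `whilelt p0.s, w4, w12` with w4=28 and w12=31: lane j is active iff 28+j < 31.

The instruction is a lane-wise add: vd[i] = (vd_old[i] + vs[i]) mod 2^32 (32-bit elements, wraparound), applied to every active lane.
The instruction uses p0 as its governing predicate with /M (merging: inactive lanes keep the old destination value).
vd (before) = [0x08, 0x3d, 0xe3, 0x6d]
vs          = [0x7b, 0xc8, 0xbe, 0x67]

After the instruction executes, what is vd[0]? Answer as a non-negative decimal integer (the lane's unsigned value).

vd[0] = 131

128-bit reg / 32-bit elem → 4 lanes
active while 28+j < 31, i.e. j ∈ [0,3) capped at 4 ⇒ 3
[0] add(0x08,0x7b) = 0x83
[1] add(0x3d,0xc8) = 0x105
[2] add(0xe3,0xbe) = 0x1a1
[3] tail/keep = 0x6d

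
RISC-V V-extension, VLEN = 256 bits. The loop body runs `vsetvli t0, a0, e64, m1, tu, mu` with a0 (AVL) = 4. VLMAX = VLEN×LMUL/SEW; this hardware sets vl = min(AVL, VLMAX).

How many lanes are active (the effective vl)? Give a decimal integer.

vl = 4

lanes per group: 256·1/64 = 4
vl = min(AVL, VLMAX) = min(4, 4) = 4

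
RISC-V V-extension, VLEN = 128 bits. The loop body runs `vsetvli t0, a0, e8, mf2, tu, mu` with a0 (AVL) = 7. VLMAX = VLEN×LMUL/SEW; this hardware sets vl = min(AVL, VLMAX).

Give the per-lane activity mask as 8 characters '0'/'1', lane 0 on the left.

lanes per group: 128·1/2/8 = 8
AVL=7 ≤ VLMAX=8, so vl = 7
bits (lane 0 leftmost): 11111110

predicate = 11111110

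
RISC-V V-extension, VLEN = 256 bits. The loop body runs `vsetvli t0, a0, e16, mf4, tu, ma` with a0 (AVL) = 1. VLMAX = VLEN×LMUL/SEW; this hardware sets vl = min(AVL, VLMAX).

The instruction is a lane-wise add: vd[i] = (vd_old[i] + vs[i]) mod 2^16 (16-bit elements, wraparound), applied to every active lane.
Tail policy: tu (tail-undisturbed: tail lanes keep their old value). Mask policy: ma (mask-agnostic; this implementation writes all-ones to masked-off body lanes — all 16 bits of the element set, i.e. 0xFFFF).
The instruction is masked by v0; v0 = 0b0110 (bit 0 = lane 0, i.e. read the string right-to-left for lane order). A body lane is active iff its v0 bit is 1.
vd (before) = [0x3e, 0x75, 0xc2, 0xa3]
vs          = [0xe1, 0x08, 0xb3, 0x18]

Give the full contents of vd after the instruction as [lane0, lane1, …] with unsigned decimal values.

VLMAX = VLEN×LMUL/SEW = 256×1/4/16 = 4
vl = min(AVL, VLMAX) = min(1, 4) = 1
lane  0: mask-off/ones ⇒ 0xffff
lane  1: tail/keep ⇒ 0x75
lane  2: tail/keep ⇒ 0xc2
lane  3: tail/keep ⇒ 0xa3

vd = [65535, 117, 194, 163]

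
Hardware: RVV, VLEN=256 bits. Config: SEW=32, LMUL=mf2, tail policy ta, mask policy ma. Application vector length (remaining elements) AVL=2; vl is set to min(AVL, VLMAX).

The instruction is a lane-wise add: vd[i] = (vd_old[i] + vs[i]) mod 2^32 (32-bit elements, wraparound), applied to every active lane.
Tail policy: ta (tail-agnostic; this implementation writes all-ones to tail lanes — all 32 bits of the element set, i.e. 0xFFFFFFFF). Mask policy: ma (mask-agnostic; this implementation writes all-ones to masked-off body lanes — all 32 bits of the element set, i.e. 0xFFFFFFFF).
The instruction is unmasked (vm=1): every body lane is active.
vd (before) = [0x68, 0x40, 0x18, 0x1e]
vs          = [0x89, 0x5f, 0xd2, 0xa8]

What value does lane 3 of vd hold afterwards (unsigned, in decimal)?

VLMAX = (256 × 1/2) / 32 = 4 lanes
vl ← min(2, 4) = 2
[0] add(0x68,0x89) = 0xf1
[1] add(0x40,0x5f) = 0x9f
[2] tail/ones = 0xffffffff
[3] tail/ones = 0xffffffff

vd[3] = 4294967295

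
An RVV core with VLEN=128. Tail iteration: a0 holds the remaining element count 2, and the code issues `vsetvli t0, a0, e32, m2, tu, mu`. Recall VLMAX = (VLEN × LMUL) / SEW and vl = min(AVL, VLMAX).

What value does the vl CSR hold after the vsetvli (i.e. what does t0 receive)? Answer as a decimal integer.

vl = 2

VLMAX = (128 × 2) / 32 = 8 lanes
AVL=2 ≤ VLMAX=8, so vl = 2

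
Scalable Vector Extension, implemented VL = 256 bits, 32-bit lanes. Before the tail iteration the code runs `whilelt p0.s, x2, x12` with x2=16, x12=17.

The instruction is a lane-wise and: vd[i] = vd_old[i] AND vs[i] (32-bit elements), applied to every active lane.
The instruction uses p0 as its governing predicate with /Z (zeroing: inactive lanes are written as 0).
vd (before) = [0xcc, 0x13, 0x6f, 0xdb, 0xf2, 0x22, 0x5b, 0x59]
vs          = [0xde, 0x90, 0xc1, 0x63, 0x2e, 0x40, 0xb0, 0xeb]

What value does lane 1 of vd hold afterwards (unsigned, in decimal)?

lane count: 256 div 32 = 8
whilelt: lane j active iff 16+j < 17 → j < 1 → 1 active
[0] and(0xcc,0xde) = 0xcc
[1] tail/zero = 0x00
[2] tail/zero = 0x00
[3] tail/zero = 0x00
[4] tail/zero = 0x00
[5] tail/zero = 0x00
[6] tail/zero = 0x00
[7] tail/zero = 0x00

vd[1] = 0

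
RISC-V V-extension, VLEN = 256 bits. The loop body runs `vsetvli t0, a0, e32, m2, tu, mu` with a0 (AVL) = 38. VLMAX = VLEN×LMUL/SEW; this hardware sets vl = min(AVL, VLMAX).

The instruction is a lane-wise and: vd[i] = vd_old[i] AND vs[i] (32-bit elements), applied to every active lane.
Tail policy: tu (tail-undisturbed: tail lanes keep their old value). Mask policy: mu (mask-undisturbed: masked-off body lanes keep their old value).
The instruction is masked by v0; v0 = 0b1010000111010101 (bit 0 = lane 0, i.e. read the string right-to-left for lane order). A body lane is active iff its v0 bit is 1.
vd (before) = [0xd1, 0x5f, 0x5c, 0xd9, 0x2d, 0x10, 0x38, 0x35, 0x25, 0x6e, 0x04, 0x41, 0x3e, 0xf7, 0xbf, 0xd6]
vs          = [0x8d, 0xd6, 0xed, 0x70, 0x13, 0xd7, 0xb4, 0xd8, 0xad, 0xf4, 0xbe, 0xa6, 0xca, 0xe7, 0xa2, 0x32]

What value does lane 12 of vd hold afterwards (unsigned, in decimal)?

vd[12] = 62

VLMAX = (256 × 2) / 32 = 16 lanes
vl ← min(38, 16) = 16
vd[0] and(0xd1,0x8d) -> 0x81
vd[1] mask-off/keep -> 0x5f
vd[2] and(0x5c,0xed) -> 0x4c
vd[3] mask-off/keep -> 0xd9
vd[4] and(0x2d,0x13) -> 0x01
vd[5] mask-off/keep -> 0x10
vd[6] and(0x38,0xb4) -> 0x30
vd[7] and(0x35,0xd8) -> 0x10
vd[8] and(0x25,0xad) -> 0x25
vd[9] mask-off/keep -> 0x6e
vd[10] mask-off/keep -> 0x04
vd[11] mask-off/keep -> 0x41
vd[12] mask-off/keep -> 0x3e
vd[13] and(0xf7,0xe7) -> 0xe7
vd[14] mask-off/keep -> 0xbf
vd[15] and(0xd6,0x32) -> 0x12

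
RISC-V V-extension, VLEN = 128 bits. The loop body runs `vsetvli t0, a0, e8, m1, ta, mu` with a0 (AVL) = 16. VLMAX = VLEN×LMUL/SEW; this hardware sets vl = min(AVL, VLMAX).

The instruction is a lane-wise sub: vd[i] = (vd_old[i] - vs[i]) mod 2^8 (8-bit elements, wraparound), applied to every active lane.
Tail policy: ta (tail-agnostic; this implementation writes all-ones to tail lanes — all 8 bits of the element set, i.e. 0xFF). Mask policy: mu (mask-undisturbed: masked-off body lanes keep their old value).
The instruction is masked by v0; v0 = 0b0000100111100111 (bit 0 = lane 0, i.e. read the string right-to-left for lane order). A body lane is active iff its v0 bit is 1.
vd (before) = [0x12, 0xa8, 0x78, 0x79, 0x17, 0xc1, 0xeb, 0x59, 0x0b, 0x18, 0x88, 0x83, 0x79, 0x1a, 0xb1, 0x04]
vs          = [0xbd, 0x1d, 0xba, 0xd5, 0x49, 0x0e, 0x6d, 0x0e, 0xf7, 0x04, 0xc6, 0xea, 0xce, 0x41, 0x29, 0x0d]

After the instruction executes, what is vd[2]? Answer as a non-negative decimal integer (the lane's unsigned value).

vd[2] = 190

VLMAX = VLEN×LMUL/SEW = 128×1/8 = 16
vl = min(AVL, VLMAX) = min(16, 16) = 16
  i=0: sub(0x12,0xbd) → 85
  i=1: sub(0xa8,0x1d) → 139
  i=2: sub(0x78,0xba) → 190
  i=3: mask-off/keep → 121
  i=4: mask-off/keep → 23
  i=5: sub(0xc1,0x0e) → 179
  i=6: sub(0xeb,0x6d) → 126
  i=7: sub(0x59,0x0e) → 75
  i=8: sub(0x0b,0xf7) → 20
  i=9: mask-off/keep → 24
  i=10: mask-off/keep → 136
  i=11: sub(0x83,0xea) → 153
  i=12: mask-off/keep → 121
  i=13: mask-off/keep → 26
  i=14: mask-off/keep → 177
  i=15: mask-off/keep → 4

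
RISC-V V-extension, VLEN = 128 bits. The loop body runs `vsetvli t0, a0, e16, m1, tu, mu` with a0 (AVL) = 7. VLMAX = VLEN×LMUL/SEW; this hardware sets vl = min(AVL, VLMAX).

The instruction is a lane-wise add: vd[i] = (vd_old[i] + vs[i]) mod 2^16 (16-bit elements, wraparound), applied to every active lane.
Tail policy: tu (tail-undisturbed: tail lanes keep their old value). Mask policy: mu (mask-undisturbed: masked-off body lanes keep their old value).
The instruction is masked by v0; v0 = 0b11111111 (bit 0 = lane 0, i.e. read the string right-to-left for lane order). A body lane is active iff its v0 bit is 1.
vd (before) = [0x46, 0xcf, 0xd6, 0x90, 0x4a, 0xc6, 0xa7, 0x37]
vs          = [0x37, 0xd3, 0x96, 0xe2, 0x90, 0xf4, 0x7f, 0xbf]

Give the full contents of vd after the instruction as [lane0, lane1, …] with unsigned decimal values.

VLMAX = (128 × 1) / 16 = 8 lanes
AVL=7 ≤ VLMAX=8, so vl = 7
  i=0: add(0x46,0x37) → 125
  i=1: add(0xcf,0xd3) → 418
  i=2: add(0xd6,0x96) → 364
  i=3: add(0x90,0xe2) → 370
  i=4: add(0x4a,0x90) → 218
  i=5: add(0xc6,0xf4) → 442
  i=6: add(0xa7,0x7f) → 294
  i=7: tail/keep → 55

vd = [125, 418, 364, 370, 218, 442, 294, 55]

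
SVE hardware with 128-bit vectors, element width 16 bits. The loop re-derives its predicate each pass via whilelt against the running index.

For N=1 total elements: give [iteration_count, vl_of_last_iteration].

lane count: 128 div 16 = 8
N=1: ⌈1/8⌉ = 1 iters; last vl = 1 − 0×8 = 1

[iterations, last_vl] = [1, 1]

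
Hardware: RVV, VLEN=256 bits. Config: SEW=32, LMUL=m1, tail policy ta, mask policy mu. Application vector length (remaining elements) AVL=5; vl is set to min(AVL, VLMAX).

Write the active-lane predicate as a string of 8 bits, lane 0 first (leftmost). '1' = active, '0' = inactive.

predicate = 11111000

VLMAX = VLEN×LMUL/SEW = 256×1/32 = 8
vl = min(AVL, VLMAX) = min(5, 8) = 5
bits (lane 0 leftmost): 11111000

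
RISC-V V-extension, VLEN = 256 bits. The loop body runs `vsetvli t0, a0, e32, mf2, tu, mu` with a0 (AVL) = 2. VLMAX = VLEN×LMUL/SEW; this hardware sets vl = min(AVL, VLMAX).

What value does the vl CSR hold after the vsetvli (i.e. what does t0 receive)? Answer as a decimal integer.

lanes per group: 256·1/2/32 = 4
vl ← min(2, 4) = 2

vl = 2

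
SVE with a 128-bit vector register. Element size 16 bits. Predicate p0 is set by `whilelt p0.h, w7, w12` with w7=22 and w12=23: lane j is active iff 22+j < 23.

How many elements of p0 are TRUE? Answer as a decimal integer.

vl = 1

register lanes = 128/16 = 8
whilelt: lane j active iff 22+j < 23 → j < 1 → 1 active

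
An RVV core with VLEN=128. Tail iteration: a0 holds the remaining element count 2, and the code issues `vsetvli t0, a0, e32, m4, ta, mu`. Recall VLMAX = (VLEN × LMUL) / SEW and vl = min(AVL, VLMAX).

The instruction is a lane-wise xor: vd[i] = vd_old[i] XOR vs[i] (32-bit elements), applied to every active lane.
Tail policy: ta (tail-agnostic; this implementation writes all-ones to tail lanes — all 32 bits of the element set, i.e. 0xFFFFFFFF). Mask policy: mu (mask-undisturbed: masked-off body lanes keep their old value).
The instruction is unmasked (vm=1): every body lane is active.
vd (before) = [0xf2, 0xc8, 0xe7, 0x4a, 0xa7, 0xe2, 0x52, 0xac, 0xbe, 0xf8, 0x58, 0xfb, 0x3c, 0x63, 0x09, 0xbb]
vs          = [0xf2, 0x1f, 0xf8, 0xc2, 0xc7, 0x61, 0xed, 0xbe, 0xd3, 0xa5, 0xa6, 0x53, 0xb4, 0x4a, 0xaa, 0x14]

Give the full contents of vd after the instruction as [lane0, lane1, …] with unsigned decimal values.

vd = [0, 215, 4294967295, 4294967295, 4294967295, 4294967295, 4294967295, 4294967295, 4294967295, 4294967295, 4294967295, 4294967295, 4294967295, 4294967295, 4294967295, 4294967295]

VLMAX = (128 × 4) / 32 = 16 lanes
vl = min(AVL, VLMAX) = min(2, 16) = 2
[0] xor(0xf2,0xf2) = 0x00
[1] xor(0xc8,0x1f) = 0xd7
[2] tail/ones = 0xffffffff
[3] tail/ones = 0xffffffff
[4] tail/ones = 0xffffffff
[5] tail/ones = 0xffffffff
[6] tail/ones = 0xffffffff
[7] tail/ones = 0xffffffff
[8] tail/ones = 0xffffffff
[9] tail/ones = 0xffffffff
[10] tail/ones = 0xffffffff
[11] tail/ones = 0xffffffff
[12] tail/ones = 0xffffffff
[13] tail/ones = 0xffffffff
[14] tail/ones = 0xffffffff
[15] tail/ones = 0xffffffff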